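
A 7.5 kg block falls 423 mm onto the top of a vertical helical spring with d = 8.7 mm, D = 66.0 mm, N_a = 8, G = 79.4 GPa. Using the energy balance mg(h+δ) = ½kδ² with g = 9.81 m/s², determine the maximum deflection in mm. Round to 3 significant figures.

k = Gd⁴/(8D³N_a) = (79.4×10³)(8.7⁴)/(8·66.0³·8) = 24.722 N/mm
W = mg = 7.5 × 9.81 = 73.575 N
½kδ² − Wδ − Wh = 0 → δ = (W + √(W² + 2kWh))/k
δ = (73.575 + √(5413.3 + 1.53881e+06))/24.722 = (73.575 + 1242.7)/24.722 = 53.242 mm

53.2 mm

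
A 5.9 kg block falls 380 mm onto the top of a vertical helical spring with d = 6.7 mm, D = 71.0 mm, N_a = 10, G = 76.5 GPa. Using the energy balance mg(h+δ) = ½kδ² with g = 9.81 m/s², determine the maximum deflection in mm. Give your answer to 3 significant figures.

102 mm

k = Gd⁴/(8D³N_a) = (76.5×10³)(6.7⁴)/(8·71.0³·10) = 5.3839 N/mm
W = mg = 5.9 × 9.81 = 57.879 N
½kδ² − Wδ − Wh = 0 → δ = (W + √(W² + 2kWh))/k
δ = (57.879 + √(3350 + 236826))/5.3839 = (57.879 + 490.08)/5.3839 = 101.78 mm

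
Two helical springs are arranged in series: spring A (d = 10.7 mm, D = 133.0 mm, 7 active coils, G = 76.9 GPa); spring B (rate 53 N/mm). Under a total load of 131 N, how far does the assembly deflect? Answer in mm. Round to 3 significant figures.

k_A = Gd⁴/(8D³N_a) = (76.9×10³)(10.7⁴)/(8·133.0³·7) = 7.651 N/mm
Series: 1/k_eq = 1/7.651 + 1/53 = 0.14957; k_eq = 6.6858 N/mm
δ = F/k_eq = 131/6.6858 = 19.594 mm

19.6 mm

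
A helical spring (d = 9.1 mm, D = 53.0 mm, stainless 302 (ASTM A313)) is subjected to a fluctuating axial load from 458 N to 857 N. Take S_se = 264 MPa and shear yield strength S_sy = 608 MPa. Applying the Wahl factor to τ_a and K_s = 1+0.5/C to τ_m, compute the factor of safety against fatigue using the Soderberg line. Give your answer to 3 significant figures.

2.62

C = D/d = 53.0/9.1 = 5.8242; K_W = (4C−1)/(4C−4)+0.615/C = 1.2611; K_s = 1+0.5/C = 1.0858
F_a = (F_max−F_min)/2 = 199.5 N; F_m = (F_max+F_min)/2 = 657.5 N
τ_a = K_W·8F_aD/(πd³) = 1.2611 × 35.73 = 45.058 MPa
τ_m = K_s·8F_mD/(πd³) = 1.0858 × 117.76 = 127.87 MPa
Soderberg: 1/n_f = τ_a/S_se + τ_m/S_sy = 45.058/264 + 127.87/608 = 0.17067 + 0.21031 = 0.38098
n_f = 1/0.38098 = 2.625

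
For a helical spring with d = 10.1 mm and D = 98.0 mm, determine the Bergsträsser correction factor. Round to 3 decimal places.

C = D/d = 98.0/10.1 = 9.7030
K_B = (4C+2)/(4C−3) = 40.812/35.812 = 1.1396

1.140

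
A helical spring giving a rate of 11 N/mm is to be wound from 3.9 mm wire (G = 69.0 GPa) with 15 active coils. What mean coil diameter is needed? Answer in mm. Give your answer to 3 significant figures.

D = (Gd⁴/(8N_a·k))^(1/3) = (69.0×10³·3.9⁴/(8·15·11))^(1/3)
  = (12093)^(1/3) = 22.9533 mm

23.0 mm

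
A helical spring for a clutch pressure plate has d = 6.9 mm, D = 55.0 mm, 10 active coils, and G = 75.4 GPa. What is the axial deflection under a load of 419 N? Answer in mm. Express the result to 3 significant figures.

k = Gd⁴/(8D³N_a) = (75.4×10³)(6.9⁴)/(8·55.0³·10) = 12.841 N/mm
δ = F/k = 419 / 12.841 = 32.631 mm

32.6 mm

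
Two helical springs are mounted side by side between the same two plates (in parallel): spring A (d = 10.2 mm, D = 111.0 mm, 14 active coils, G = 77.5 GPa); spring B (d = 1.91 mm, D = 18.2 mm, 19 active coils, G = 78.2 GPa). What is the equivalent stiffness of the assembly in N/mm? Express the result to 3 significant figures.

6.61 N/mm

k_A = Gd⁴/(8D³N_a) = (77.5×10³)(10.2⁴)/(8·111.0³·14) = 5.4767 N/mm
k_B = Gd⁴/(8D³N_a) = (78.2×10³)(1.91⁴)/(8·18.2³·19) = 1.1357 N/mm
Parallel: k_eq = 5.4767 + 1.1357 = 6.6124 N/mm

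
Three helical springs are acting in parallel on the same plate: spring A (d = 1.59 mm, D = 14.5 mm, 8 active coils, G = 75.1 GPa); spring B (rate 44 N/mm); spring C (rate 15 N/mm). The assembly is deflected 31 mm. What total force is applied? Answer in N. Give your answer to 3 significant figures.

1910 N

k_A = Gd⁴/(8D³N_a) = (75.1×10³)(1.59⁴)/(8·14.5³·8) = 2.4601 N/mm
Parallel: k_eq = 2.4601 + 44 + 15 = 61.46 N/mm
F = k_eq·δ = 61.46·31 = 1905.3 N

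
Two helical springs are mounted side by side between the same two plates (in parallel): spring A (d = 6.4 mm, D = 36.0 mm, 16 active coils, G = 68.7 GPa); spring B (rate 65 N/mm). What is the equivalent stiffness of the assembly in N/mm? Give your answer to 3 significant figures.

84.3 N/mm

k_A = Gd⁴/(8D³N_a) = (68.7×10³)(6.4⁴)/(8·36.0³·16) = 19.3 N/mm
Parallel: k_eq = 19.3 + 65 = 84.3 N/mm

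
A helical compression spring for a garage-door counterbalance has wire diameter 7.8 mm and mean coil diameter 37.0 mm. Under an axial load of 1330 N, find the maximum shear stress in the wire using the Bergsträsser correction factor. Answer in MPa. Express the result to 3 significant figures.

347 MPa

Spring index C = D/d = 37.0/7.8 = 4.7436
K_B = (4C+2)/(4C−3) = 20.974/15.974 = 1.3130
τ₀ = 8FD/(πd³) = 8·1330·37.0/(π·7.8³) = 393680/1490.8 = 264.06 MPa
τ_max = K·τ₀ = 1.3130 × 264.06 = 346.72 MPa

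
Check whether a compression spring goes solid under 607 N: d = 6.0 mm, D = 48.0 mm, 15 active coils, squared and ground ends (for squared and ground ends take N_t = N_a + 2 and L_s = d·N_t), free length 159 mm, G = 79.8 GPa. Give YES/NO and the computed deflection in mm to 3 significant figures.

k = Gd⁴/(8D³N_a) = (79.8×10³)(6.0⁴)/(8·48.0³·15) = 7.793 N/mm
N_t = 17; L_s = 6.0·17 = 102 mm; δ_solid = L₀ − L_s = 159 − 102 = 57 mm
δ = F/k = 607/7.793 = 77.891 mm
δ ≥ δ_solid → spring goes solid

YES, δ = 77.9 mm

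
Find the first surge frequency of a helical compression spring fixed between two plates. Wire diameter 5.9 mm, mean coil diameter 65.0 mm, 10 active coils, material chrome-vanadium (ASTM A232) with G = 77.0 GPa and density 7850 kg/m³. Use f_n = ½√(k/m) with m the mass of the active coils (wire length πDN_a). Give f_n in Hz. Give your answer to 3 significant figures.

49.2 Hz

k = Gd⁴/(8D³N_a) = (77.0×10³)(5.9⁴)/(8·65.0³·10) = 4.2469 N/mm = 4246.9 N/m
Wire length L = πDN_a = π·65.0·10 = 2042 mm
m = ρ·(πd²/4)·L = 7850 × 27.34×10⁻⁶ m² × 2.042 m = 0.43825 kg
f_n = ½√(k/m) = 0.5·√(4246.9/0.43825) = 0.5·√(9690.4) = 49.22 Hz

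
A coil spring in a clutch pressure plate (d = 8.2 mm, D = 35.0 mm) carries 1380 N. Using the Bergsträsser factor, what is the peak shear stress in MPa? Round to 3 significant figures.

Spring index C = D/d = 35.0/8.2 = 4.2683
K_B = (4C+2)/(4C−3) = 19.073/14.073 = 1.3553
τ₀ = 8FD/(πd³) = 8·1380·35.0/(π·8.2³) = 386400/1732.2 = 223.07 MPa
τ_max = K·τ₀ = 1.3553 × 223.07 = 302.33 MPa

302 MPa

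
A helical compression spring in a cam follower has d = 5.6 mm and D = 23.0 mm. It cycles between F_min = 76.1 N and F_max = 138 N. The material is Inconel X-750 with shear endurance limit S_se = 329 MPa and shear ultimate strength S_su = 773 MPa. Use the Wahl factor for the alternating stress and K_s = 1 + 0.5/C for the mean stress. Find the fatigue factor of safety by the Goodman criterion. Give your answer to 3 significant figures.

10.5

C = D/d = 23.0/5.6 = 4.1071; K_W = (4C−1)/(4C−4)+0.615/C = 1.3911; K_s = 1+0.5/C = 1.1217
F_a = (F_max−F_min)/2 = 30.95 N; F_m = (F_max+F_min)/2 = 107.05 N
τ_a = K_W·8F_aD/(πd³) = 1.3911 × 10.322 = 14.359 MPa
τ_m = K_s·8F_mD/(πd³) = 1.1217 × 35.702 = 40.048 MPa
Goodman: 1/n_f = τ_a/S_se + τ_m/S_su = 14.359/329 + 40.048/773 = 0.04364 + 0.05181 = 0.095454
n_f = 1/0.095454 = 10.48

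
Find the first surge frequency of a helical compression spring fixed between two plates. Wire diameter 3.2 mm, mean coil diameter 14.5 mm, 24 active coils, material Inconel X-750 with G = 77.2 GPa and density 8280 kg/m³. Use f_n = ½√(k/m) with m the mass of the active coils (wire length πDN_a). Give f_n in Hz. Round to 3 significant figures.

218 Hz

k = Gd⁴/(8D³N_a) = (77.2×10³)(3.2⁴)/(8·14.5³·24) = 13.83 N/mm = 13830 N/m
Wire length L = πDN_a = π·14.5·24 = 1093.3 mm
m = ρ·(πd²/4)·L = 8280 × 8.0425×10⁻⁶ m² × 1.0933 m = 0.072803 kg
f_n = ½√(k/m) = 0.5·√(13830/0.072803) = 0.5·√(1.8996e+05) = 217.92 Hz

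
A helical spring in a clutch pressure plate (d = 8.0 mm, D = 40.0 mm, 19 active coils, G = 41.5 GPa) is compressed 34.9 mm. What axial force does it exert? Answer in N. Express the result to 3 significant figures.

610 N

k = Gd⁴/(8D³N_a) = (41.5×10³)(8.0⁴)/(8·40.0³·19) = 17.474 N/mm
F = k·δ = 17.474 × 34.9 = 609.83 N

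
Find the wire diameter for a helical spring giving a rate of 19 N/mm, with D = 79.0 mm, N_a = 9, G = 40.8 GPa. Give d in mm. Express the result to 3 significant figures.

d = (8D³N_a·k / G)^(1/4) = (8·79.0³·9·19 / (40.8×10³))^0.25
  = (16531)^0.25 = 11.3391 mm

11.3 mm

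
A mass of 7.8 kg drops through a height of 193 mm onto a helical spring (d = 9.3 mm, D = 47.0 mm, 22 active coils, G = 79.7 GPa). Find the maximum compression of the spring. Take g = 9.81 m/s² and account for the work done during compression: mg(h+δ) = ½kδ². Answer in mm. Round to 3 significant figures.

32.5 mm

k = Gd⁴/(8D³N_a) = (79.7×10³)(9.3⁴)/(8·47.0³·22) = 32.628 N/mm
W = mg = 7.8 × 9.81 = 76.518 N
½kδ² − Wδ − Wh = 0 → δ = (W + √(W² + 2kWh))/k
δ = (76.518 + √(5855 + 963684))/32.628 = (76.518 + 984.65)/32.628 = 32.524 mm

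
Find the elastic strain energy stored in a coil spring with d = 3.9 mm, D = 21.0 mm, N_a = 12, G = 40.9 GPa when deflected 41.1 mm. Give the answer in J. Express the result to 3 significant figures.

8.99 J

k = Gd⁴/(8D³N_a) = (40.9×10³)(3.9⁴)/(8·21.0³·12) = 10.643 N/mm
U = ½kδ² = 0.5 × 10.643 × 41.1² = 8988.9 N·mm = 8.9889 J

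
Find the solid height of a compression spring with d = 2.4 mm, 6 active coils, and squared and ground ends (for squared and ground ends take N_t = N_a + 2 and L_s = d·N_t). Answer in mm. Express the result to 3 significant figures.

19.2 mm

squared and ground ends: N_t = N_a + 2 = 6 + 2 = 8
L_s = d·N_t = 2.4 × 8 = 19.2 mm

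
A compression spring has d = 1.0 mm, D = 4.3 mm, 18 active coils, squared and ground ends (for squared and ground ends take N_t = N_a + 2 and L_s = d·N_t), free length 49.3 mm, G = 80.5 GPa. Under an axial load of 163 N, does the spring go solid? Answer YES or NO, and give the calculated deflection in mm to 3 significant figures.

k = Gd⁴/(8D³N_a) = (80.5×10³)(1.0⁴)/(8·4.3³·18) = 7.0312 N/mm
N_t = 20; L_s = 1.0·20 = 20 mm; δ_solid = L₀ − L_s = 49.3 − 20 = 29.3 mm
δ = F/k = 163/7.0312 = 23.182 mm
δ < δ_solid → spring does not go solid

NO, δ = 23.2 mm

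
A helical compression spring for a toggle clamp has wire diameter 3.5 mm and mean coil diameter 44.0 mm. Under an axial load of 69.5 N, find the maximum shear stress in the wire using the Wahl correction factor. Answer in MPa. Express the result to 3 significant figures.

Spring index C = D/d = 44.0/3.5 = 12.5714
K_W = (4C−1)/(4C−4) + 0.615/C = 49.286/46.286 + 0.0489 = 1.1137
τ₀ = 8FD/(πd³) = 8·69.5·44.0/(π·3.5³) = 24464/134.7 = 181.62 MPa
τ_max = K·τ₀ = 1.1137 × 181.62 = 202.28 MPa

202 MPa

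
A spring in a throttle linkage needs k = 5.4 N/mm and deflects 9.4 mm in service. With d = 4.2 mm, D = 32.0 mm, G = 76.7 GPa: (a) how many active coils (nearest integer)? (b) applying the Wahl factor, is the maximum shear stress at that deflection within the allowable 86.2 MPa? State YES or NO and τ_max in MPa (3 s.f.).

(a) 17 coils; (b) YES, τ_max = 66.1 MPa

N_a = Gd⁴/(8D³k) = (76.7×10³)(4.2⁴)/(8·32.0³·5.4) = 16.86 → N_a = 17
Actual rate k = Gd⁴/(8D³·17) = 5.3555 N/mm
Working load F = kδ = 5.3555·9.4 = 50.342 N
C = 32.0/4.2 = 7.6190; K_W = (4C−1)/(4C−4)+0.615/C = 1.1940
τ_max = K_W·8FD/(πd³) = 1.1940·55.37 = 66.113 MPa
τ_max ≤ 86.2 MPa → acceptable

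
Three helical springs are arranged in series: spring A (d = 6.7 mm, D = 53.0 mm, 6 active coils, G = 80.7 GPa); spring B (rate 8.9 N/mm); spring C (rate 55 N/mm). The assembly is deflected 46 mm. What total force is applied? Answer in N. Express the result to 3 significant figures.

264 N

k_A = Gd⁴/(8D³N_a) = (80.7×10³)(6.7⁴)/(8·53.0³·6) = 22.756 N/mm
Series: 1/k_eq = 1/22.756 + 1/8.9 + 1/55 = 0.17449; k_eq = 5.7312 N/mm
F = k_eq·δ = 5.7312·46 = 263.63 N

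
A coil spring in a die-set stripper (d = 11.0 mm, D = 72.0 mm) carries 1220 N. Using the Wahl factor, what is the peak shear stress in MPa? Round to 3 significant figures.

Spring index C = D/d = 72.0/11.0 = 6.5455
K_W = (4C−1)/(4C−4) + 0.615/C = 25.182/22.182 + 0.0940 = 1.2292
τ₀ = 8FD/(πd³) = 8·1220·72.0/(π·11.0³) = 702720/4181.5 = 168.06 MPa
τ_max = K·τ₀ = 1.2292 × 168.06 = 206.58 MPa

207 MPa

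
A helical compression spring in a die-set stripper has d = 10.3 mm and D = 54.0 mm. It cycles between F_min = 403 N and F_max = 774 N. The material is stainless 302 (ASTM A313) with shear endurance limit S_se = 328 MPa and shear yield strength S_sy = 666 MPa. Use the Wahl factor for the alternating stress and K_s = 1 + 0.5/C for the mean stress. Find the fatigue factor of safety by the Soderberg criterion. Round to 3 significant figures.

C = D/d = 54.0/10.3 = 5.2427; K_W = (4C−1)/(4C−4)+0.615/C = 1.2941; K_s = 1+0.5/C = 1.0954
F_a = (F_max−F_min)/2 = 185.5 N; F_m = (F_max+F_min)/2 = 588.5 N
τ_a = K_W·8F_aD/(πd³) = 1.2941 × 23.344 = 30.208 MPa
τ_m = K_s·8F_mD/(πd³) = 1.0954 × 74.057 = 81.12 MPa
Soderberg: 1/n_f = τ_a/S_se + τ_m/S_sy = 30.208/328 + 81.12/666 = 0.09210 + 0.12180 = 0.2139
n_f = 1/0.2139 = 4.675

4.68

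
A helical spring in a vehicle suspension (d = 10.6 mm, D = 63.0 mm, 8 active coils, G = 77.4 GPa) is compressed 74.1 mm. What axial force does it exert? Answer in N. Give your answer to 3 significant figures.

4520 N

k = Gd⁴/(8D³N_a) = (77.4×10³)(10.6⁴)/(8·63.0³·8) = 61.061 N/mm
F = k·δ = 61.061 × 74.1 = 4524.6 N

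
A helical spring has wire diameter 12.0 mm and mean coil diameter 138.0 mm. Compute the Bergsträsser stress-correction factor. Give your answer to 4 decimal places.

C = D/d = 138.0/12.0 = 11.5000
K_B = (4C+2)/(4C−3) = 48.000/43.000 = 1.1163

1.1163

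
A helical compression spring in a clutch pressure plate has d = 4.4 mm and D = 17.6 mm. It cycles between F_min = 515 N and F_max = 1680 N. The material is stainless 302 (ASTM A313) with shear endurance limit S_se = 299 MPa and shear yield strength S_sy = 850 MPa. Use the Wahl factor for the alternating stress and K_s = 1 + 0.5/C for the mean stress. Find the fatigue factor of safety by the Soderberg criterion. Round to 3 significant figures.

0.454

C = D/d = 17.6/4.4 = 4.0000; K_W = (4C−1)/(4C−4)+0.615/C = 1.4038; K_s = 1+0.5/C = 1.1250
F_a = (F_max−F_min)/2 = 582.5 N; F_m = (F_max+F_min)/2 = 1097.5 N
τ_a = K_W·8F_aD/(πd³) = 1.4038 × 306.47 = 430.21 MPa
τ_m = K_s·8F_mD/(πd³) = 1.1250 × 577.43 = 649.61 MPa
Soderberg: 1/n_f = τ_a/S_se + τ_m/S_sy = 430.21/299 + 649.61/850 = 1.43883 + 0.76425 = 2.2031
n_f = 1/2.2031 = 0.4539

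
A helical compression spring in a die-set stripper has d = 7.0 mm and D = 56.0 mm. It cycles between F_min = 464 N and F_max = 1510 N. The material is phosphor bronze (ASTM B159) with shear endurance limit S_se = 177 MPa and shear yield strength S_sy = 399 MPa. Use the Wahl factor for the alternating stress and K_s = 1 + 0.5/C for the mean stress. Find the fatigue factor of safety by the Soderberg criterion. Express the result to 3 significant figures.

0.393

C = D/d = 56.0/7.0 = 8.0000; K_W = (4C−1)/(4C−4)+0.615/C = 1.1840; K_s = 1+0.5/C = 1.0625
F_a = (F_max−F_min)/2 = 523 N; F_m = (F_max+F_min)/2 = 987 N
τ_a = K_W·8F_aD/(πd³) = 1.1840 × 217.44 = 257.45 MPa
τ_m = K_s·8F_mD/(πd³) = 1.0625 × 410.35 = 435.99 MPa
Soderberg: 1/n_f = τ_a/S_se + τ_m/S_sy = 257.45/177 + 435.99/399 = 1.45452 + 1.09272 = 2.5472
n_f = 1/2.5472 = 0.3926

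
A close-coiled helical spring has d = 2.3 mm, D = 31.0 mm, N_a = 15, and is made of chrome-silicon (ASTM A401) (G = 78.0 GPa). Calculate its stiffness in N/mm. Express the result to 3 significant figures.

k = Gd⁴/(8D³N_a) = (78.0×10³ × 2.3⁴) / (8 × 31.0³ × 15)
  = 2.18276e+06 / 3.57492e+06 = 0.61058 N/mm

0.611 N/mm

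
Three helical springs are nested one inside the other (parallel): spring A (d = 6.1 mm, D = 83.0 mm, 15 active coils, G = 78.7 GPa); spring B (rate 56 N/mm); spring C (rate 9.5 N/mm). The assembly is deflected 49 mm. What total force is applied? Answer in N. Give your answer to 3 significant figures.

3290 N

k_A = Gd⁴/(8D³N_a) = (78.7×10³)(6.1⁴)/(8·83.0³·15) = 1.5881 N/mm
Parallel: k_eq = 1.5881 + 56 + 9.5 = 67.088 N/mm
F = k_eq·δ = 67.088·49 = 3287.3 N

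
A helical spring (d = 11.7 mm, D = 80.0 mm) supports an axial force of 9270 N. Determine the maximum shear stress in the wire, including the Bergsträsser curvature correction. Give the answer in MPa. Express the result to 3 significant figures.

Spring index C = D/d = 80.0/11.7 = 6.8376
K_B = (4C+2)/(4C−3) = 29.350/24.350 = 1.2053
τ₀ = 8FD/(πd³) = 8·9270·80.0/(π·11.7³) = 5.9328e+06/5031.6 = 1179.1 MPa
τ_max = K·τ₀ = 1.2053 × 1179.1 = 1421.2 MPa

1420 MPa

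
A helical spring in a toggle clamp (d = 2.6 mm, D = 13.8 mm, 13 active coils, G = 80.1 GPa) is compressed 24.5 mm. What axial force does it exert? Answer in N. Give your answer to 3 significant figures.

328 N

k = Gd⁴/(8D³N_a) = (80.1×10³)(2.6⁴)/(8·13.8³·13) = 13.392 N/mm
F = k·δ = 13.392 × 24.5 = 328.11 N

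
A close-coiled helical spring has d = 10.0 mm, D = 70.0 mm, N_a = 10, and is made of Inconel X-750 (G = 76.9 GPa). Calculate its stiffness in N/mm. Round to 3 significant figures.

28.0 N/mm

k = Gd⁴/(8D³N_a) = (76.9×10³ × 10.0⁴) / (8 × 70.0³ × 10)
  = 7.69e+08 / 2.744e+07 = 28.025 N/mm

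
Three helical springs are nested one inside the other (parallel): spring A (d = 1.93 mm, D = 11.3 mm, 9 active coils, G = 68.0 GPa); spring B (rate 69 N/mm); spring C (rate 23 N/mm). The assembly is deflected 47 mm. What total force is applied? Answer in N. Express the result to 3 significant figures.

4750 N

k_A = Gd⁴/(8D³N_a) = (68.0×10³)(1.93⁴)/(8·11.3³·9) = 9.0818 N/mm
Parallel: k_eq = 9.0818 + 69 + 23 = 101.08 N/mm
F = k_eq·δ = 101.08·47 = 4750.8 N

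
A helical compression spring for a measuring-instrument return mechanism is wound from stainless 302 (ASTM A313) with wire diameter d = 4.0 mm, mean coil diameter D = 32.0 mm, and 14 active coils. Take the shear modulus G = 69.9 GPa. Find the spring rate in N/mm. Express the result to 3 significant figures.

4.88 N/mm

k = Gd⁴/(8D³N_a) = (69.9×10³ × 4.0⁴) / (8 × 32.0³ × 14)
  = 1.78944e+07 / 3.67002e+06 = 4.8758 N/mm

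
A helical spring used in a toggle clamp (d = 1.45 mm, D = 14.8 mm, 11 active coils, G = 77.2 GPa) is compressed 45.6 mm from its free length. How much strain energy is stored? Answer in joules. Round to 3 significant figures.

1.24 J

k = Gd⁴/(8D³N_a) = (77.2×10³)(1.45⁴)/(8·14.8³·11) = 1.1962 N/mm
U = ½kδ² = 0.5 × 1.1962 × 45.6² = 1243.7 N·mm = 1.2437 J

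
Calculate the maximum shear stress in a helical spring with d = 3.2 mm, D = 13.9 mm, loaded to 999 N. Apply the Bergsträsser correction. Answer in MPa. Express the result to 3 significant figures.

1450 MPa

Spring index C = D/d = 13.9/3.2 = 4.3438
K_B = (4C+2)/(4C−3) = 19.375/14.375 = 1.3478
τ₀ = 8FD/(πd³) = 8·999·13.9/(π·3.2³) = 111089/102.94 = 1079.1 MPa
τ_max = K·τ₀ = 1.3478 × 1079.1 = 1454.5 MPa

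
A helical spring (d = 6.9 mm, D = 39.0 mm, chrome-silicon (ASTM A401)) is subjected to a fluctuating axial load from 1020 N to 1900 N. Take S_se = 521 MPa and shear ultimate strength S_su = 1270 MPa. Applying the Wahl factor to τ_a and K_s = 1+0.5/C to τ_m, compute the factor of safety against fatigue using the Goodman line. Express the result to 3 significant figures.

1.42

C = D/d = 39.0/6.9 = 5.6522; K_W = (4C−1)/(4C−4)+0.615/C = 1.2700; K_s = 1+0.5/C = 1.0885
F_a = (F_max−F_min)/2 = 440 N; F_m = (F_max+F_min)/2 = 1460 N
τ_a = K_W·8F_aD/(πd³) = 1.2700 × 133.02 = 168.94 MPa
τ_m = K_s·8F_mD/(πd³) = 1.0885 × 441.38 = 480.42 MPa
Goodman: 1/n_f = τ_a/S_se + τ_m/S_su = 168.94/521 + 480.42/1270 = 0.32425 + 0.37829 = 0.70254
n_f = 1/0.70254 = 1.423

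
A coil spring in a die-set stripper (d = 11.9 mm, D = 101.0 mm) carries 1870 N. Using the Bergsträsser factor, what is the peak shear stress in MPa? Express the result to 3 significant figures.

Spring index C = D/d = 101.0/11.9 = 8.4874
K_B = (4C+2)/(4C−3) = 35.950/30.950 = 1.1616
τ₀ = 8FD/(πd³) = 8·1870·101.0/(π·11.9³) = 1.51096e+06/5294.1 = 285.41 MPa
τ_max = K·τ₀ = 1.1616 × 285.41 = 331.51 MPa

332 MPa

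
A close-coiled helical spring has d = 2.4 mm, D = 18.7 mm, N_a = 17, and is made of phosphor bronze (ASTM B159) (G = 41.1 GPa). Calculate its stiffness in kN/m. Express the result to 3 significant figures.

1.53 kN/m

k = Gd⁴/(8D³N_a) = (41.1×10³ × 2.4⁴) / (8 × 18.7³ × 17)
  = 1.3636e+06 / 889332 = 1.5333 N/mm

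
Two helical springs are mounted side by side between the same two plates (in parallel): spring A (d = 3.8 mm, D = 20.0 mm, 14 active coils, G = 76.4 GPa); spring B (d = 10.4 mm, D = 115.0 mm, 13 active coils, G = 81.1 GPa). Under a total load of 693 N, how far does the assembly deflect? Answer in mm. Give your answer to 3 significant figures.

29.1 mm

k_A = Gd⁴/(8D³N_a) = (76.4×10³)(3.8⁴)/(8·20.0³·14) = 17.78 N/mm
k_B = Gd⁴/(8D³N_a) = (81.1×10³)(10.4⁴)/(8·115.0³·13) = 5.9983 N/mm
Parallel: k_eq = 17.78 + 5.9983 = 23.778 N/mm
δ = F/k_eq = 693/23.778 = 29.145 mm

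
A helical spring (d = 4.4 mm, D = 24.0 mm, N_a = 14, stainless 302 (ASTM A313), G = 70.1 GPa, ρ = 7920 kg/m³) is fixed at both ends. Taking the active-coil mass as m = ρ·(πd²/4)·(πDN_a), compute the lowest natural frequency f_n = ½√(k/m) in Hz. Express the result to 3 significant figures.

183 Hz

k = Gd⁴/(8D³N_a) = (70.1×10³)(4.4⁴)/(8·24.0³·14) = 16.97 N/mm = 16970 N/m
Wire length L = πDN_a = π·24.0·14 = 1055.6 mm
m = ρ·(πd²/4)·L = 7920 × 15.205×10⁻⁶ m² × 1.0556 m = 0.12712 kg
f_n = ½√(k/m) = 0.5·√(16970/0.12712) = 0.5·√(1.335e+05) = 182.69 Hz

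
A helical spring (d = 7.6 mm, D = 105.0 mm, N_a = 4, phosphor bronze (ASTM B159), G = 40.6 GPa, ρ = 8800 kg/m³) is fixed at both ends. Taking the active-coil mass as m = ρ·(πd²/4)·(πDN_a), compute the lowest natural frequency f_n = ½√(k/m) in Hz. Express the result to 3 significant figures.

k = Gd⁴/(8D³N_a) = (40.6×10³)(7.6⁴)/(8·105.0³·4) = 3.6565 N/mm = 3656.5 N/m
Wire length L = πDN_a = π·105.0·4 = 1319.5 mm
m = ρ·(πd²/4)·L = 8800 × 45.365×10⁻⁶ m² × 1.3195 m = 0.52674 kg
f_n = ½√(k/m) = 0.5·√(3656.5/0.52674) = 0.5·√(6941.7) = 41.658 Hz

41.7 Hz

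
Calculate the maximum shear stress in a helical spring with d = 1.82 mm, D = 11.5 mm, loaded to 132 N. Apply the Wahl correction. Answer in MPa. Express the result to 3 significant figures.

Spring index C = D/d = 11.5/1.82 = 6.3187
K_W = (4C−1)/(4C−4) + 0.615/C = 24.275/21.275 + 0.0973 = 1.2383
τ₀ = 8FD/(πd³) = 8·132·11.5/(π·1.82³) = 12144/18.939 = 641.21 MPa
τ_max = K·τ₀ = 1.2383 × 641.21 = 794.03 MPa

794 MPa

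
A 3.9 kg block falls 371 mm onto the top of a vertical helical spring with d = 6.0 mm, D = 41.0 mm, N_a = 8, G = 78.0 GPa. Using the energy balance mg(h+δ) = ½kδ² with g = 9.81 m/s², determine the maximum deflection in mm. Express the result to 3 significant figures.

36.9 mm

k = Gd⁴/(8D³N_a) = (78.0×10³)(6.0⁴)/(8·41.0³·8) = 22.918 N/mm
W = mg = 3.9 × 9.81 = 38.259 N
½kδ² − Wδ − Wh = 0 → δ = (W + √(W² + 2kWh))/k
δ = (38.259 + √(1463.8 + 650587))/22.918 = (38.259 + 807.5)/22.918 = 36.904 mm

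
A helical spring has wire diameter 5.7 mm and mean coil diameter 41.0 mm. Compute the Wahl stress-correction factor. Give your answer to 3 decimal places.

C = D/d = 41.0/5.7 = 7.1930
K_W = (4C−1)/(4C−4) + 0.615/C = 27.772/24.772 + 0.0855 = 1.2066

1.207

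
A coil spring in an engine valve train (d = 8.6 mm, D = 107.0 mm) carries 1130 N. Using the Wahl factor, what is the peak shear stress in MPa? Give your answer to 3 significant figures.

Spring index C = D/d = 107.0/8.6 = 12.4419
K_W = (4C−1)/(4C−4) + 0.615/C = 48.767/45.767 + 0.0494 = 1.1150
τ₀ = 8FD/(πd³) = 8·1130·107.0/(π·8.6³) = 967280/1998.2 = 484.07 MPa
τ_max = K·τ₀ = 1.1150 × 484.07 = 539.73 MPa

540 MPa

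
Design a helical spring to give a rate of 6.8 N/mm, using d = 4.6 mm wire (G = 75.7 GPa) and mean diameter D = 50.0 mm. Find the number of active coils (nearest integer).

5

N_a = Gd⁴/(8D³k) = (75.7×10³ × 4.6⁴)/(8 × 50.0³ × 6.8)
    = 3.38943e+07 / 6.8e+06 = 4.984 → 5 coils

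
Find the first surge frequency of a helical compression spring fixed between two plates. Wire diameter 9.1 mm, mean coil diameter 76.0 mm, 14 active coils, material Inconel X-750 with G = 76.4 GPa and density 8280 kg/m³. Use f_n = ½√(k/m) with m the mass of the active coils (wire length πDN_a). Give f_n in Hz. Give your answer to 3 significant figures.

38.5 Hz

k = Gd⁴/(8D³N_a) = (76.4×10³)(9.1⁴)/(8·76.0³·14) = 10.656 N/mm = 10656 N/m
Wire length L = πDN_a = π·76.0·14 = 3342.7 mm
m = ρ·(πd²/4)·L = 8280 × 65.039×10⁻⁶ m² × 3.3427 m = 1.8001 kg
f_n = ½√(k/m) = 0.5·√(10656/1.8001) = 0.5·√(5919.8) = 38.47 Hz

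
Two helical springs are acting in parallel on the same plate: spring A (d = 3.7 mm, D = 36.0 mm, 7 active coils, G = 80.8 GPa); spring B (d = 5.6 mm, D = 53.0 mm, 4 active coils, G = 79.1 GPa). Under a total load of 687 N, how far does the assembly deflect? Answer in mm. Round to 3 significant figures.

k_A = Gd⁴/(8D³N_a) = (80.8×10³)(3.7⁴)/(8·36.0³·7) = 5.7959 N/mm
k_B = Gd⁴/(8D³N_a) = (79.1×10³)(5.6⁴)/(8·53.0³·4) = 16.329 N/mm
Parallel: k_eq = 5.7959 + 16.329 = 22.125 N/mm
δ = F/k_eq = 687/22.125 = 31.051 mm

31.1 mm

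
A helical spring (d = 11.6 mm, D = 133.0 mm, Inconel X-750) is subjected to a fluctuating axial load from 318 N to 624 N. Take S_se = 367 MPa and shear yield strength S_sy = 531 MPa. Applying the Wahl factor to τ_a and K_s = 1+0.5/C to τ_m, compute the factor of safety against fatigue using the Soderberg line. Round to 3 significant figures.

C = D/d = 133.0/11.6 = 11.4655; K_W = (4C−1)/(4C−4)+0.615/C = 1.1253; K_s = 1+0.5/C = 1.0436
F_a = (F_max−F_min)/2 = 153 N; F_m = (F_max+F_min)/2 = 471 N
τ_a = K_W·8F_aD/(πd³) = 1.1253 × 33.198 = 37.358 MPa
τ_m = K_s·8F_mD/(πd³) = 1.0436 × 102.2 = 106.65 MPa
Soderberg: 1/n_f = τ_a/S_se + τ_m/S_sy = 37.358/367 + 106.65/531 = 0.10179 + 0.20085 = 0.30265
n_f = 1/0.30265 = 3.304

3.30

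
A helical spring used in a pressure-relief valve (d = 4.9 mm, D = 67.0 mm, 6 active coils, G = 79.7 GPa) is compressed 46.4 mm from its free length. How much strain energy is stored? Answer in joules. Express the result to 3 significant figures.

k = Gd⁴/(8D³N_a) = (79.7×10³)(4.9⁴)/(8·67.0³·6) = 3.1826 N/mm
U = ½kδ² = 0.5 × 3.1826 × 46.4² = 3426 N·mm = 3.426 J

3.43 J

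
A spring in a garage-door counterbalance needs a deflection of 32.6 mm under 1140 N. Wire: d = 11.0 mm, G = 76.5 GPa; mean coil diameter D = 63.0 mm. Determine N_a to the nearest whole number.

16

Required rate k = F/δ = 1140/32.6 = 34.969 N/mm
N_a = Gd⁴/(8D³k) = (76.5×10³ × 11.0⁴)/(8 × 63.0³ × 34.969)
    = 1.12004e+09 / 6.99518e+07 = 16.01 → 16 coils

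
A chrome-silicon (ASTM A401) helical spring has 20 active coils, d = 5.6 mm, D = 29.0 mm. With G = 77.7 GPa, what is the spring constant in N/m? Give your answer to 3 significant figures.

19600 N/m

k = Gd⁴/(8D³N_a) = (77.7×10³ × 5.6⁴) / (8 × 29.0³ × 20)
  = 7.6414e+07 / 3.90224e+06 = 19.582 N/mm = 19582 N/m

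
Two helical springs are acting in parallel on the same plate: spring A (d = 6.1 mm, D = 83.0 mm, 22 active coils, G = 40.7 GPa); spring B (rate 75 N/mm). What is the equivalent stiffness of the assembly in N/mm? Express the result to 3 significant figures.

k_A = Gd⁴/(8D³N_a) = (40.7×10³)(6.1⁴)/(8·83.0³·22) = 0.55997 N/mm
Parallel: k_eq = 0.55997 + 75 = 75.56 N/mm

75.6 N/mm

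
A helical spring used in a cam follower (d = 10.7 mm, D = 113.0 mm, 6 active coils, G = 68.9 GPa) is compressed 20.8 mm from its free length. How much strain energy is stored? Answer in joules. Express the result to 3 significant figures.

k = Gd⁴/(8D³N_a) = (68.9×10³)(10.7⁴)/(8·113.0³·6) = 13.04 N/mm
U = ½kδ² = 0.5 × 13.04 × 20.8² = 2820.8 N·mm = 2.8208 J

2.82 J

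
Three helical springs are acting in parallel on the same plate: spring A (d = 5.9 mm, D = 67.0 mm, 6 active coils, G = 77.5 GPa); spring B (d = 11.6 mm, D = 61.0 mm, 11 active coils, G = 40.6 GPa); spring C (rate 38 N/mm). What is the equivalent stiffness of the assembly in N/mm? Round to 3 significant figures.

k_A = Gd⁴/(8D³N_a) = (77.5×10³)(5.9⁴)/(8·67.0³·6) = 6.505 N/mm
k_B = Gd⁴/(8D³N_a) = (40.6×10³)(11.6⁴)/(8·61.0³·11) = 36.803 N/mm
Parallel: k_eq = 6.505 + 36.803 + 38 = 81.308 N/mm

81.3 N/mm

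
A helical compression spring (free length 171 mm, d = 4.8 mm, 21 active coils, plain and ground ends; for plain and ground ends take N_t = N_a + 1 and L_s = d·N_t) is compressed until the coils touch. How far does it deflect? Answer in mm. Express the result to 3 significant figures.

65.4 mm

N_t = 22; L_s = 4.8·22 = 105.6 mm
δ_solid = L₀ − L_s = 171 − 105.6 = 65.4 mm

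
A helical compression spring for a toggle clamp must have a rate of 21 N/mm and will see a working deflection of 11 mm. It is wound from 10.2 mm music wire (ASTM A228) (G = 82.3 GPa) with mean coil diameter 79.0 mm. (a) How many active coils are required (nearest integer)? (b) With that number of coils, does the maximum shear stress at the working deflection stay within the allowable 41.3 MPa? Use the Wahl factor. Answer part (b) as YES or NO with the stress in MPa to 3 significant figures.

N_a = Gd⁴/(8D³k) = (82.3×10³)(10.2⁴)/(8·79.0³·21) = 10.75 → N_a = 11
Actual rate k = Gd⁴/(8D³·11) = 20.532 N/mm
Working load F = kδ = 20.532·11 = 225.85 N
C = 79.0/10.2 = 7.7451; K_W = (4C−1)/(4C−4)+0.615/C = 1.1906
τ_max = K_W·8FD/(πd³) = 1.1906·42.815 = 50.975 MPa
τ_max > 41.3 MPa → exceeds allowable

(a) 11 coils; (b) NO, τ_max = 51.0 MPa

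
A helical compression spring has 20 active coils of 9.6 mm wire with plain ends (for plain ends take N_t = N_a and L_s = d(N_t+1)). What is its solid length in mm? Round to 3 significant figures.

plain ends: N_t = N_a = 20
L_s = d·(N_t+1) = 9.6 × 21 = 201.6 mm

202 mm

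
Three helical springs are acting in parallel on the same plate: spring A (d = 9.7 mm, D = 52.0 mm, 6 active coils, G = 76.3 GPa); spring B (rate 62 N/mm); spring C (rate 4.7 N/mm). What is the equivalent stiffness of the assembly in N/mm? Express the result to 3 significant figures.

167 N/mm

k_A = Gd⁴/(8D³N_a) = (76.3×10³)(9.7⁴)/(8·52.0³·6) = 100.08 N/mm
Parallel: k_eq = 100.08 + 62 + 4.7 = 166.78 N/mm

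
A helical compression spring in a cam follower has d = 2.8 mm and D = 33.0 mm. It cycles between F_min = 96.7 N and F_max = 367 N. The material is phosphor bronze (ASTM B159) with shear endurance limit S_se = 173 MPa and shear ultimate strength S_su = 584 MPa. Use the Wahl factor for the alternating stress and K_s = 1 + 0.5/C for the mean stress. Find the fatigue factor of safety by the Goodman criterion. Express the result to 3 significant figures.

C = D/d = 33.0/2.8 = 11.7857; K_W = (4C−1)/(4C−4)+0.615/C = 1.1217; K_s = 1+0.5/C = 1.0424
F_a = (F_max−F_min)/2 = 135.15 N; F_m = (F_max+F_min)/2 = 231.85 N
τ_a = K_W·8F_aD/(πd³) = 1.1217 × 517.36 = 580.34 MPa
τ_m = K_s·8F_mD/(πd³) = 1.0424 × 887.54 = 925.19 MPa
Goodman: 1/n_f = τ_a/S_se + τ_m/S_su = 580.34/173 + 925.19/584 = 3.35455 + 1.58423 = 4.9388
n_f = 1/4.9388 = 0.2025

0.202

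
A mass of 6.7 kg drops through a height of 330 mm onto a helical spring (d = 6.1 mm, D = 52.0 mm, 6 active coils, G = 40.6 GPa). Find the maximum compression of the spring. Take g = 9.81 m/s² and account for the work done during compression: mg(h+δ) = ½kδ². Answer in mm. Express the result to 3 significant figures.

80.5 mm

k = Gd⁴/(8D³N_a) = (40.6×10³)(6.1⁴)/(8·52.0³·6) = 8.329 N/mm
W = mg = 6.7 × 9.81 = 65.727 N
½kδ² − Wδ − Wh = 0 → δ = (W + √(W² + 2kWh))/k
δ = (65.727 + √(4320 + 361312))/8.329 = (65.727 + 604.67)/8.329 = 80.49 mm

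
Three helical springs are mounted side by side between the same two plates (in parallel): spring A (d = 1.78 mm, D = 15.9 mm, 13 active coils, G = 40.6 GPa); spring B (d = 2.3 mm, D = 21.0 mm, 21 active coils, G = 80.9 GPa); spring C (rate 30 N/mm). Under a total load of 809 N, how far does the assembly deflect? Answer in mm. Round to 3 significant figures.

k_A = Gd⁴/(8D³N_a) = (40.6×10³)(1.78⁴)/(8·15.9³·13) = 0.97495 N/mm
k_B = Gd⁴/(8D³N_a) = (80.9×10³)(2.3⁴)/(8·21.0³·21) = 1.4551 N/mm
Parallel: k_eq = 0.97495 + 1.4551 + 30 = 32.43 N/mm
δ = F/k_eq = 809/32.43 = 24.946 mm

24.9 mm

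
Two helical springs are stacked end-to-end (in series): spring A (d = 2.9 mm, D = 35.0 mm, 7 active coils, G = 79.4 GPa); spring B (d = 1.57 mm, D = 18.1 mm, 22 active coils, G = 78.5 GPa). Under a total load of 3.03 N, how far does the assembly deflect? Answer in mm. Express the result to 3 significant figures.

7.93 mm

k_A = Gd⁴/(8D³N_a) = (79.4×10³)(2.9⁴)/(8·35.0³·7) = 2.3389 N/mm
k_B = Gd⁴/(8D³N_a) = (78.5×10³)(1.57⁴)/(8·18.1³·22) = 0.457 N/mm
Series: 1/k_eq = 1/2.3389 + 1/0.457 = 2.6157; k_eq = 0.38231 N/mm
δ = F/k_eq = 3.03/0.38231 = 7.9256 mm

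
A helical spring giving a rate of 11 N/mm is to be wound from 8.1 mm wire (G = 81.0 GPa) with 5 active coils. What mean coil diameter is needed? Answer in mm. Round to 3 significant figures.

92.5 mm

D = (Gd⁴/(8N_a·k))^(1/3) = (81.0×10³·8.1⁴/(8·5·11))^(1/3)
  = (792451)^(1/3) = 92.5389 mm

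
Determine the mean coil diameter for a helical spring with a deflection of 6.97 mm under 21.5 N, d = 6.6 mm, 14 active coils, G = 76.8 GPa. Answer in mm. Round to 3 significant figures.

75.0 mm

Required rate k = F/δ = 21.5/6.97 = 3.0846 N/mm
D = (Gd⁴/(8N_a·k))^(1/3) = (76.8×10³·6.6⁴/(8·14·3.0846))^(1/3)
  = (421806)^(1/3) = 74.9959 mm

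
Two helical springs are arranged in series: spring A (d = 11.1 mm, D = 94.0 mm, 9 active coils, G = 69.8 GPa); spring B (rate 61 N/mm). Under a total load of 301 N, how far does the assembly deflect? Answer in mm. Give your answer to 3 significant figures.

21.9 mm

k_A = Gd⁴/(8D³N_a) = (69.8×10³)(11.1⁴)/(8·94.0³·9) = 17.719 N/mm
Series: 1/k_eq = 1/17.719 + 1/61 = 0.072831; k_eq = 13.73 N/mm
δ = F/k_eq = 301/13.73 = 21.922 mm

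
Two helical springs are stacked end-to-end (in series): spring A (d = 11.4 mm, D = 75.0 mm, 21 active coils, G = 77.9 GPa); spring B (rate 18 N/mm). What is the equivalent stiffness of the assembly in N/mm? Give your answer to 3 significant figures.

9.14 N/mm

k_A = Gd⁴/(8D³N_a) = (77.9×10³)(11.4⁴)/(8·75.0³·21) = 18.564 N/mm
Series: 1/k_eq = 1/18.564 + 1/18 = 0.10942; k_eq = 9.1387 N/mm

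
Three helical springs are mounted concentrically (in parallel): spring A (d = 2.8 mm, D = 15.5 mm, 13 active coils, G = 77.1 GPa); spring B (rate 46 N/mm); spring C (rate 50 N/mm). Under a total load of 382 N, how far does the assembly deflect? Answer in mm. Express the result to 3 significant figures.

k_A = Gd⁴/(8D³N_a) = (77.1×10³)(2.8⁴)/(8·15.5³·13) = 12.237 N/mm
Parallel: k_eq = 12.237 + 46 + 50 = 108.24 N/mm
δ = F/k_eq = 382/108.24 = 3.5293 mm

3.53 mm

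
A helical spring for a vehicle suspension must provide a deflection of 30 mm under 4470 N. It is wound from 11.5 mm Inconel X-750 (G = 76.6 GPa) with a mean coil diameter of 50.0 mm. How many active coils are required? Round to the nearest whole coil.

9

Required rate k = F/δ = 4470/30 = 149 N/mm
N_a = Gd⁴/(8D³k) = (76.6×10³ × 11.5⁴)/(8 × 50.0³ × 149)
    = 1.33974e+09 / 1.49e+08 = 8.992 → 9 coils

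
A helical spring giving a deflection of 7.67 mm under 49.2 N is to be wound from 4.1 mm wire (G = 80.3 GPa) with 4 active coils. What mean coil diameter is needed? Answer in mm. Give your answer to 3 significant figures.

Required rate k = F/δ = 49.2/7.67 = 6.4146 N/mm
D = (Gd⁴/(8N_a·k))^(1/3) = (80.3×10³·4.1⁴/(8·4·6.4146))^(1/3)
  = (110543)^(1/3) = 47.9929 mm

48.0 mm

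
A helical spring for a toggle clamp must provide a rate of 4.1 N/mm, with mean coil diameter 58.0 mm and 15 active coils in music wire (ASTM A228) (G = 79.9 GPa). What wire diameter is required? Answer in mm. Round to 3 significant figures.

5.89 mm

d = (8D³N_a·k / G)^(1/4) = (8·58.0³·15·4.1 / (79.9×10³))^0.25
  = (1201.4)^0.25 = 5.8874 mm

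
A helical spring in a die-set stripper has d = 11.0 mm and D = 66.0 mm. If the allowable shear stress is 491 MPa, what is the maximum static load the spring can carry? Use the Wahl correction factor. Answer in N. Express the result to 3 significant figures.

C = D/d = 66.0/11.0 = 6.0000
K_W = (4C−1)/(4C−4) + 0.615/C = 23.000/20.000 + 0.1025 = 1.2525
τ_max = K·8FD/(πd³) → F_max = τ_allow·πd³/(8DK)
F_max = 491·π·11.0³/(8·66.0·1.2525) = 2.0531e+06/661.32 = 3104.5 N

3100 N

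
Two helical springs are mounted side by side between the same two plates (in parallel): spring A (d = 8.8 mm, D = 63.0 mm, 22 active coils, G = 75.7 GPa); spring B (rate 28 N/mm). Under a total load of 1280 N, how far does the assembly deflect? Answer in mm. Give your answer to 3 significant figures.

33.4 mm

k_A = Gd⁴/(8D³N_a) = (75.7×10³)(8.8⁴)/(8·63.0³·22) = 10.316 N/mm
Parallel: k_eq = 10.316 + 28 = 38.316 N/mm
δ = F/k_eq = 1280/38.316 = 33.407 mm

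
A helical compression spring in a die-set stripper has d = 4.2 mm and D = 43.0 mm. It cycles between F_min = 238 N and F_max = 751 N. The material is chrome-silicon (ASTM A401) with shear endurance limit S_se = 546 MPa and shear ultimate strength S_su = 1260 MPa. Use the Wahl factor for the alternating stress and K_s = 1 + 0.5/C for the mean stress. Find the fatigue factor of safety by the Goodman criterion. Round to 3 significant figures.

0.714

C = D/d = 43.0/4.2 = 10.2381; K_W = (4C−1)/(4C−4)+0.615/C = 1.1413; K_s = 1+0.5/C = 1.0488
F_a = (F_max−F_min)/2 = 256.5 N; F_m = (F_max+F_min)/2 = 494.5 N
τ_a = K_W·8F_aD/(πd³) = 1.1413 × 379.1 = 432.64 MPa
τ_m = K_s·8F_mD/(πd³) = 1.0488 × 730.85 = 766.54 MPa
Goodman: 1/n_f = τ_a/S_se + τ_m/S_su = 432.64/546 + 766.54/1260 = 0.79239 + 0.60837 = 1.4008
n_f = 1/1.4008 = 0.7139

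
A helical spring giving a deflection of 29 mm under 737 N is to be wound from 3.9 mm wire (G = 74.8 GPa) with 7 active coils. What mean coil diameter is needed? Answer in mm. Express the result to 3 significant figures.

Required rate k = F/δ = 737/29 = 25.414 N/mm
D = (Gd⁴/(8N_a·k))^(1/3) = (74.8×10³·3.9⁴/(8·7·25.414))^(1/3)
  = (12159.1)^(1/3) = 22.9950 mm

23.0 mm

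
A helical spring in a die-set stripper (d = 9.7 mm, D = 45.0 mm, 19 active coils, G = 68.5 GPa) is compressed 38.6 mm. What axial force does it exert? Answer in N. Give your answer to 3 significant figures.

1690 N

k = Gd⁴/(8D³N_a) = (68.5×10³)(9.7⁴)/(8·45.0³·19) = 43.782 N/mm
F = k·δ = 43.782 × 38.6 = 1690 N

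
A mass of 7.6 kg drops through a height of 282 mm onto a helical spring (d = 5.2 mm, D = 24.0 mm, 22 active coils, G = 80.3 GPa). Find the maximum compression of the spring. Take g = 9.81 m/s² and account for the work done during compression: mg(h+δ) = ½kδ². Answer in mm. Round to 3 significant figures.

k = Gd⁴/(8D³N_a) = (80.3×10³)(5.2⁴)/(8·24.0³·22) = 24.131 N/mm
W = mg = 7.6 × 9.81 = 74.556 N
½kδ² − Wδ − Wh = 0 → δ = (W + √(W² + 2kWh))/k
δ = (74.556 + √(5558.6 + 1.01472e+06))/24.131 = (74.556 + 1010.1)/24.131 = 44.947 mm

44.9 mm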